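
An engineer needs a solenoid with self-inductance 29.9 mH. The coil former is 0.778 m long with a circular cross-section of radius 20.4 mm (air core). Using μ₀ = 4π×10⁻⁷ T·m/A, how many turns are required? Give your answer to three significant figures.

N ≈ 3760 turns

A = πr² = π(2.040×10^-2 m)² = 1.307×10^-3 m².
From L = μ₀N²A/ℓ, N = √(Lℓ / (μ₀A)).
N = √[(2.990×10^-2)(0.778) / ((4π×10⁻⁷)×1.307×10^-3)] = √(1.416×10^7) ≈ 3762.8.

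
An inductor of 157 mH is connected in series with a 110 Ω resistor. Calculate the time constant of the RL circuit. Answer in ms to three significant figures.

τ ≈ 1.43 ms

τ = L/R = (0.157 H)/(110 Ω) = 1.427×10^-3 s.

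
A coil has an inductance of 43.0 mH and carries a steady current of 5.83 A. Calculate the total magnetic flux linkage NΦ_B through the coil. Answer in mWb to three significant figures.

From L = NΦ_B/I, the flux linkage is NΦ_B = LI.
NΦ_B = (4.300×10^-2 H)(5.83 A) = 0.2507 Wb.

NΦ_B ≈ 251 mWb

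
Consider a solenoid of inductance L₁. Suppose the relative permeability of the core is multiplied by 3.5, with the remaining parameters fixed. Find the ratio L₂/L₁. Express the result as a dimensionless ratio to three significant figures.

L₂/L₁ = 3.50

For a solenoid, L ∝ μᵣN²A/ℓ.
L₂/L₁ = (3.5) = 3.50.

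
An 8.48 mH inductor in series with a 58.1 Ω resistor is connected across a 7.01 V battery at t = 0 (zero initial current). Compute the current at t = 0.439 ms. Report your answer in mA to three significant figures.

I ≈ 115 mA

τ = L/R = 8.480×10^-3/58.1 = 1.460×10^-4 s; final current I_∞ = ε/R = 7.01/58.1 = 0.1207 A.
I(t) = I_∞(1 − e^(−t/τ)) with t/τ = 3.008.
I = (0.1207)(1 − e^(−3.008)) = 0.1147 A.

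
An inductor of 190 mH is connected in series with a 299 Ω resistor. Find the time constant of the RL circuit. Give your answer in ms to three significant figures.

τ ≈ 0.635 ms

τ = L/R = (0.19 H)/(299 Ω) = 6.3545×10^-4 s.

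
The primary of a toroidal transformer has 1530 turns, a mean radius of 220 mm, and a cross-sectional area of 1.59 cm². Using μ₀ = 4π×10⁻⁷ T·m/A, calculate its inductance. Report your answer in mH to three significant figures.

L ≈ 0.338 mH

For a thin toroid, L = μ₀N²A/(2πR).
L = (4π×10⁻⁷)(1530)²(1.590×10^-4) / (2π×0.22 m) = 3.384×10^-4 H.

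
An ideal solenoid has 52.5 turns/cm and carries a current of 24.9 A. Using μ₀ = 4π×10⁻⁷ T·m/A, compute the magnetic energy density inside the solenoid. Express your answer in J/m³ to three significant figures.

u ≈ 10700 J/m³

B = μ₀nI = (4π×10⁻⁷)(5.250×10^3)(24.9) = 0.1643 T.
u = B²/(2μ₀) = (0.1643)²/(2×4π×10⁻⁷) = 1.074×10^4 J/m³.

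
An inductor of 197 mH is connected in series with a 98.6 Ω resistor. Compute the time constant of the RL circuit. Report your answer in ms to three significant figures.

τ ≈ 2.00 ms

τ = L/R = (0.197 H)/(98.6 Ω) = 1.998×10^-3 s.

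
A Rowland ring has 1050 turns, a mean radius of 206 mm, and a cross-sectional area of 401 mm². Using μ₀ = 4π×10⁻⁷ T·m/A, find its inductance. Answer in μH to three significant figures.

For a thin toroid, L = μ₀N²A/(2πR).
L = (4π×10⁻⁷)(1050)²(4.010×10^-4) / (2π×0.206 m) = 4.292×10^-4 H.

L ≈ 429 μH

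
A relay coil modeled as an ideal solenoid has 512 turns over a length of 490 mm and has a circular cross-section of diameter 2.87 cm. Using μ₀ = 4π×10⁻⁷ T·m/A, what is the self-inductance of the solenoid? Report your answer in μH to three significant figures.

A = π(d/2)² = π(1.435×10^-2 m)² = 6.469×10^-4 m².
For a long solenoid, L = μ₀N²A/ℓ.
L = (4π×10⁻⁷)(512)²(6.469×10^-4)/(0.49 m) = 4.349×10^-4 H.

L ≈ 435 μH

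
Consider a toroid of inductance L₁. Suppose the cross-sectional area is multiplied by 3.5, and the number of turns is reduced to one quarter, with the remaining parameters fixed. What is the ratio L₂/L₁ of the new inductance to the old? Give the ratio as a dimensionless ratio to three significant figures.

L₂/L₁ = 0.219

For a toroid, L ∝ μᵣN²A/R.
L₂/L₁ = (3.5) × (0.25)^2 = 0.219.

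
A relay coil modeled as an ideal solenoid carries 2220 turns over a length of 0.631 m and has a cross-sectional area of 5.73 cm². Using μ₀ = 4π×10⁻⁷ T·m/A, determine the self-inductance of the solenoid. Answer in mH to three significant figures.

L ≈ 5.62 mH

A = 5.73 cm² = 5.730×10^-4 m².
For a long solenoid, L = μ₀N²A/ℓ.
L = (4π×10⁻⁷)(2220)²(5.730×10^-4)/(0.631 m) = 5.624×10^-3 H.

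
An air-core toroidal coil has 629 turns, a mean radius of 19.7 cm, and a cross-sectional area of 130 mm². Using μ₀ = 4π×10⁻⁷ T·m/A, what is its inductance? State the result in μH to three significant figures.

L ≈ 52.2 μH

For a thin toroid, L = μ₀N²A/(2πR).
L = (4π×10⁻⁷)(629)²(1.300×10^-4) / (2π×0.197 m) = 5.222×10^-5 H.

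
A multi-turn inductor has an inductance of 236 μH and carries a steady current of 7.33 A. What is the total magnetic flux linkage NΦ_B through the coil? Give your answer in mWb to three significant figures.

From L = NΦ_B/I, the flux linkage is NΦ_B = LI.
NΦ_B = (2.360×10^-4 H)(7.33 A) = 1.730×10^-3 Wb.

NΦ_B ≈ 1.73 mWb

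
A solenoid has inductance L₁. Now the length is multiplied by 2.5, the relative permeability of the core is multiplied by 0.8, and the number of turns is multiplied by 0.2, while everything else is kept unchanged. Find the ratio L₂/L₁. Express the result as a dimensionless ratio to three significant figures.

L₂/L₁ = 0.0128

For a solenoid, L ∝ μᵣN²A/ℓ.
L₂/L₁ = (2.5)^-1 × (0.8) × (0.2)^2 = 0.0128.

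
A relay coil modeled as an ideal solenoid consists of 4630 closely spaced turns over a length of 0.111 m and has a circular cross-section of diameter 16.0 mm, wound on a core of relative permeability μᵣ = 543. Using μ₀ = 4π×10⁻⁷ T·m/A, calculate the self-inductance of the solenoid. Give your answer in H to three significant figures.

L ≈ 26.5 H

A = π(d/2)² = π(8.000×10^-3 m)² = 2.011×10^-4 m².
For a long solenoid, L = μ₀μᵣN²A/ℓ.
L = (4π×10⁻⁷)(543)(4630)²(2.011×10^-4)/(0.111 m) = 26.5 H.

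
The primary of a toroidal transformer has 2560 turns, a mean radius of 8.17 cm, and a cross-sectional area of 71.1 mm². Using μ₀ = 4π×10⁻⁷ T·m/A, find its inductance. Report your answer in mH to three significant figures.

For a thin toroid, L = μ₀N²A/(2πR).
L = (4π×10⁻⁷)(2560)²(7.110×10^-5) / (2π×8.170×10^-2 m) = 1.141×10^-3 H.

L ≈ 1.14 mH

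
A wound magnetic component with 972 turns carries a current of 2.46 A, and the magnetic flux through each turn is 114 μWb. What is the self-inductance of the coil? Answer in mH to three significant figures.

L ≈ 45.0 mH

Self-inductance is defined by L = NΦ_B/I (flux linkage over current).
L = (972)(1.140×10^-4 Wb)/(2.46 A) = 4.504×10^-2 H.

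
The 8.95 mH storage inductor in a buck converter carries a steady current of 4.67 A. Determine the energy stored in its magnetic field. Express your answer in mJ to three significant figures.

Stored magnetic energy: U = ½LI².
U = ½(8.950×10^-3 H)(4.67 A)² = 9.759×10^-2 J.

U ≈ 97.6 mJ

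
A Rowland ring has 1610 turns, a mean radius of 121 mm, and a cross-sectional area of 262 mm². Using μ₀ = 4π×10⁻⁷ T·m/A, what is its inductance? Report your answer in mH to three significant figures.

For a thin toroid, L = μ₀N²A/(2πR).
L = (4π×10⁻⁷)(1610)²(2.620×10^-4) / (2π×0.121 m) = 1.123×10^-3 H.

L ≈ 1.12 mH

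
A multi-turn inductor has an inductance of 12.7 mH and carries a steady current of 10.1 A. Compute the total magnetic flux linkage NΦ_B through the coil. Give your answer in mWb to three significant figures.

NΦ_B ≈ 128 mWb

From L = NΦ_B/I, the flux linkage is NΦ_B = LI.
NΦ_B = (1.270×10^-2 H)(10.1 A) = 0.1283 Wb.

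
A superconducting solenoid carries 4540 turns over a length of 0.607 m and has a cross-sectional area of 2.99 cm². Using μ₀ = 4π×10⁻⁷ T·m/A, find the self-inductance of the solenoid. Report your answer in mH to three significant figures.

A = 2.99 cm² = 2.990×10^-4 m².
For a long solenoid, L = μ₀N²A/ℓ.
L = (4π×10⁻⁷)(4540)²(2.990×10^-4)/(0.607 m) = 1.276×10^-2 H.

L ≈ 12.8 mH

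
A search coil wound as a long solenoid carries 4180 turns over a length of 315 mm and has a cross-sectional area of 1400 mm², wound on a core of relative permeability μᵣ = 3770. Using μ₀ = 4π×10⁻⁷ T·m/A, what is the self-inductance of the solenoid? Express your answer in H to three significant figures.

A = 1400 mm² = 1.400×10^-3 m².
For a long solenoid, L = μ₀μᵣN²A/ℓ.
L = (4π×10⁻⁷)(3770)(4180)²(1.400×10^-3)/(0.315 m) = 367.9 H.

L ≈ 368 H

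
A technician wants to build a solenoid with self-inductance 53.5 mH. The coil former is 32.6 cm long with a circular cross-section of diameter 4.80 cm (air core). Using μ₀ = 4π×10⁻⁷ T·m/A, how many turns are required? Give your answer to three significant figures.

A = π(d/2)² = π(2.400×10^-2 m)² = 1.810×10^-3 m².
From L = μ₀N²A/ℓ, N = √(Lℓ / (μ₀A)).
N = √[(5.350×10^-2)(0.326) / ((4π×10⁻⁷)×1.810×10^-3)] = √(7.670×10^6) ≈ 2769.5.

N ≈ 2770 turns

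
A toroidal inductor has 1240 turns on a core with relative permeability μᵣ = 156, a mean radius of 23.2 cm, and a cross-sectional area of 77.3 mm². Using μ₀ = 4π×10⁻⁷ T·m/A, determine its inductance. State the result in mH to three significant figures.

For a thin toroid, L = μ₀μᵣN²A/(2πR).
L = (4π×10⁻⁷)(156)(1240)²(7.730×10^-5) / (2π×0.232 m) = 1.598×10^-2 H.

L ≈ 16.0 mH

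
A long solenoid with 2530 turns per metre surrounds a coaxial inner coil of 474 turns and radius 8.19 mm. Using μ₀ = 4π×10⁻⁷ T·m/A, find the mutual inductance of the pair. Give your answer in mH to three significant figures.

M ≈ 0.318 mH

The outer solenoid produces a uniform field B₁ = μ₀n₁I₁ across the inner coil,
so the flux linkage is N₂Φ = N₂B₁A₂ = μ₀n₁N₂A₂·I₁, giving M = μ₀n₁N₂A₂.
A₂ = πr² = π(8.190×10^-3 m)² = 2.107×10^-4 m².
M = (4π×10⁻⁷)(2530)(474)(2.107×10^-4) = 3.176×10^-4 H.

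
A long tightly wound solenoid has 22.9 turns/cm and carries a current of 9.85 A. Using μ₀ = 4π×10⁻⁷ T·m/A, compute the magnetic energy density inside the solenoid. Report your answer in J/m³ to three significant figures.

B = μ₀nI = (4π×10⁻⁷)(2.290×10^3)(9.85) = 2.8345×10^-2 T.
u = B²/(2μ₀) = (2.8345×10^-2)²/(2×4π×10⁻⁷) = 319.7 J/m³.

u ≈ 320 J/m³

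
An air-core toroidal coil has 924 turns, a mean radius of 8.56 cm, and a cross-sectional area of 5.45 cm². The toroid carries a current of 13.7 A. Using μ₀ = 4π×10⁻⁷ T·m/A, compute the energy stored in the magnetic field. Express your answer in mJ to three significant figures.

U ≈ 102 mJ

L = μ₀N²A/(2πR) = (4π×10⁻⁷)(924)²(5.450×10^-4)/(2π×8.560×10^-2) = 1.087×10^-3 H.
U = ½LI² = ½(1.087×10^-3)(13.7)² = 0.102 J.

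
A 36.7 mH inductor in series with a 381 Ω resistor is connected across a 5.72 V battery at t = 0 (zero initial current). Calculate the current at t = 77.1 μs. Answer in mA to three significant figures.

I ≈ 8.27 mA

τ = L/R = 3.670×10^-2/381 = 9.633×10^-5 s; final current I_∞ = ε/R = 5.72/381 = 1.501×10^-2 A.
I(t) = I_∞(1 − e^(−t/τ)) with t/τ = 0.800.
I = (1.501×10^-2)(1 − e^(−0.800)) = 8.270×10^-3 A.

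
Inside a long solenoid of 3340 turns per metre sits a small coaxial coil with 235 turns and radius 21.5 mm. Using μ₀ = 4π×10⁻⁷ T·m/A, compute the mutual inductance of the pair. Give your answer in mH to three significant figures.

The outer solenoid produces a uniform field B₁ = μ₀n₁I₁ across the inner coil,
so the flux linkage is N₂Φ = N₂B₁A₂ = μ₀n₁N₂A₂·I₁, giving M = μ₀n₁N₂A₂.
A₂ = πr² = π(2.150×10^-2 m)² = 1.452×10^-3 m².
M = (4π×10⁻⁷)(3340)(235)(1.452×10^-3) = 1.432×10^-3 H.

M ≈ 1.43 mH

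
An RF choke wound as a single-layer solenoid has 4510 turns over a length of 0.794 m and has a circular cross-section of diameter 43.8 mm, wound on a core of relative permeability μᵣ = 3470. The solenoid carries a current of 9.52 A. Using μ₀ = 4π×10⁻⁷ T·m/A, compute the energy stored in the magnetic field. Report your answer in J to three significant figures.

U ≈ 7630 J

A = π(d/2)² = π(2.190×10^-2 m)² = 1.507×10^-3 m².
L = μ₀μᵣN²A/ℓ = (4π×10⁻⁷)(3470)(4510)²(1.507×10^-3)/(0.794) = 168.3 H.
U = ½LI² = ½(168.3)(9.52)² = 7.627×10^3 J.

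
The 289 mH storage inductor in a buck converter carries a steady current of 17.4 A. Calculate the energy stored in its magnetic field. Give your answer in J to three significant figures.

Stored magnetic energy: U = ½LI².
U = ½(0.289 H)(17.4 A)² = 43.749 J.

U ≈ 43.7 J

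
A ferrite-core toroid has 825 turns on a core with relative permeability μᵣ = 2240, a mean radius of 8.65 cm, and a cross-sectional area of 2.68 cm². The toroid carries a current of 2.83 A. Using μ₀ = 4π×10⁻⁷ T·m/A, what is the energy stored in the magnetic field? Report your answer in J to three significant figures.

L = μ₀μᵣN²A/(2πR) = (4π×10⁻⁷)(2240)(825)²(2.680×10^-4)/(2π×8.650×10^-2) = 0.9447 H.
U = ½LI² = ½(0.9447)(2.83)² = 3.783 J.

U ≈ 3.78 J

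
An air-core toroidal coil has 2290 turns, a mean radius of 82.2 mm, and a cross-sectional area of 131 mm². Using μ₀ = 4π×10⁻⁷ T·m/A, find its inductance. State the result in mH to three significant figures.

L ≈ 1.67 mH

For a thin toroid, L = μ₀N²A/(2πR).
L = (4π×10⁻⁷)(2290)²(1.310×10^-4) / (2π×8.220×10^-2 m) = 1.671×10^-3 H.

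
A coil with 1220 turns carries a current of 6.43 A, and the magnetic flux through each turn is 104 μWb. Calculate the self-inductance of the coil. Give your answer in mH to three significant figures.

L ≈ 19.7 mH

Self-inductance is defined by L = NΦ_B/I (flux linkage over current).
L = (1220)(1.040×10^-4 Wb)/(6.43 A) = 1.973×10^-2 H.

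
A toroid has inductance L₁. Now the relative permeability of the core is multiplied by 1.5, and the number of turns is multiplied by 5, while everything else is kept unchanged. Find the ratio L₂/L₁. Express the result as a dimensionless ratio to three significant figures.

L₂/L₁ = 37.5

For a toroid, L ∝ μᵣN²A/R.
L₂/L₁ = (1.5) × (5)^2 = 37.5.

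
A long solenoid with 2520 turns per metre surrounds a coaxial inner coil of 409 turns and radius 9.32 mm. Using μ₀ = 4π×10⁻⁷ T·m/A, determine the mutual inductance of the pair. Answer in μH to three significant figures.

M ≈ 353 μH

The outer solenoid produces a uniform field B₁ = μ₀n₁I₁ across the inner coil,
so the flux linkage is N₂Φ = N₂B₁A₂ = μ₀n₁N₂A₂·I₁, giving M = μ₀n₁N₂A₂.
A₂ = πr² = π(9.320×10^-3 m)² = 2.729×10^-4 m².
M = (4π×10⁻⁷)(2520)(409)(2.729×10^-4) = 3.534×10^-4 H.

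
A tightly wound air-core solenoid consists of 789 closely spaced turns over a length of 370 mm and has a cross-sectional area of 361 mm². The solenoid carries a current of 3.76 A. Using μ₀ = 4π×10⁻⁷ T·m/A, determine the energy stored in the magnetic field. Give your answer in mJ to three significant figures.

U ≈ 5.40 mJ

A = 361 mm² = 3.610×10^-4 m².
L = μ₀N²A/ℓ = (4π×10⁻⁷)(789)²(3.610×10^-4)/(0.37) = 7.633×10^-4 H.
U = ½LI² = ½(7.633×10^-4)(3.76)² = 5.395×10^-3 J.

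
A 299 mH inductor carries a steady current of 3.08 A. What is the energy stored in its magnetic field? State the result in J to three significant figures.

U ≈ 1.42 J

Stored magnetic energy: U = ½LI².
U = ½(0.299 H)(3.08 A)² = 1.418 J.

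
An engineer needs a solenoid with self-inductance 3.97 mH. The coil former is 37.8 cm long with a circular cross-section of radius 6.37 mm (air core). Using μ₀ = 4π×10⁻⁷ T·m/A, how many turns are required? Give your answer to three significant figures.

N ≈ 3060 turns

A = πr² = π(6.370×10^-3 m)² = 1.2748×10^-4 m².
From L = μ₀N²A/ℓ, N = √(Lℓ / (μ₀A)).
N = √[(3.970×10^-3)(0.378) / ((4π×10⁻⁷)×1.2748×10^-4)] = √(9.368×10^6) ≈ 3060.7.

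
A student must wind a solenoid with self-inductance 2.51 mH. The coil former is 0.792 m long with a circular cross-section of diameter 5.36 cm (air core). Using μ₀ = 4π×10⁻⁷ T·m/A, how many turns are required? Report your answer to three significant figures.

A = π(d/2)² = π(2.680×10^-2 m)² = 2.256×10^-3 m².
From L = μ₀N²A/ℓ, N = √(Lℓ / (μ₀A)).
N = √[(2.510×10^-3)(0.792) / ((4π×10⁻⁷)×2.256×10^-3)] = √(7.011×10^5) ≈ 837.3.

N ≈ 837 turns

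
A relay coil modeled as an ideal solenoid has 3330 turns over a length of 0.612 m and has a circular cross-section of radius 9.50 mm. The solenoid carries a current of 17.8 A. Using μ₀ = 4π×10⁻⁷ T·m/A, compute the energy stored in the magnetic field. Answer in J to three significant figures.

U ≈ 1.02 J

A = πr² = π(9.500×10^-3 m)² = 2.835×10^-4 m².
L = μ₀N²A/ℓ = (4π×10⁻⁷)(3330)²(2.835×10^-4)/(0.612) = 6.456×10^-3 H.
U = ½LI² = ½(6.456×10^-3)(17.8)² = 1.023 J.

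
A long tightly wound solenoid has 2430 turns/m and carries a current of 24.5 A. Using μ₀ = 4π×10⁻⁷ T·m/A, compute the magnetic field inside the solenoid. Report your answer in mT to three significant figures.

Inside a long solenoid, B = μ₀nI.
B = (4π×10⁻⁷)(2.430×10^3 m⁻¹)(24.5 A) = 7.481×10^-2 T.

B ≈ 74.8 mT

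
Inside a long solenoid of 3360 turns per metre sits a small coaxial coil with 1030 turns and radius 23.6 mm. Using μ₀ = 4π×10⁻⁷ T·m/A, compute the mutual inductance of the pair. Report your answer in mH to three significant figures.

The outer solenoid produces a uniform field B₁ = μ₀n₁I₁ across the inner coil,
so the flux linkage is N₂Φ = N₂B₁A₂ = μ₀n₁N₂A₂·I₁, giving M = μ₀n₁N₂A₂.
A₂ = πr² = π(2.360×10^-2 m)² = 1.750×10^-3 m².
M = (4π×10⁻⁷)(3360)(1030)(1.750×10^-3) = 7.610×10^-3 H.

M ≈ 7.61 mH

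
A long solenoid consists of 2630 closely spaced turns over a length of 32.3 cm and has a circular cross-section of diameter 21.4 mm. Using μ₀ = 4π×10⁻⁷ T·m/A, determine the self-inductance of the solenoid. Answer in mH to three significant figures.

L ≈ 9.68 mH

A = π(d/2)² = π(1.070×10^-2 m)² = 3.597×10^-4 m².
For a long solenoid, L = μ₀N²A/ℓ.
L = (4π×10⁻⁷)(2630)²(3.597×10^-4)/(0.323 m) = 9.679×10^-3 H.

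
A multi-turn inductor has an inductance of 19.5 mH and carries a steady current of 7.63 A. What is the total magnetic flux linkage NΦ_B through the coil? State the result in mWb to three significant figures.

From L = NΦ_B/I, the flux linkage is NΦ_B = LI.
NΦ_B = (1.950×10^-2 H)(7.63 A) = 0.1488 Wb.

NΦ_B ≈ 149 mWb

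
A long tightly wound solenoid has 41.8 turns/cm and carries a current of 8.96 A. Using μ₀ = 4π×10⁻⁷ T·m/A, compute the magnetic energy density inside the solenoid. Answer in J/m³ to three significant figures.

u ≈ 881 J/m³

B = μ₀nI = (4π×10⁻⁷)(4.180×10^3)(8.96) = 4.706×10^-2 T.
u = B²/(2μ₀) = (4.706×10^-2)²/(2×4π×10⁻⁷) = 881.4 J/m³.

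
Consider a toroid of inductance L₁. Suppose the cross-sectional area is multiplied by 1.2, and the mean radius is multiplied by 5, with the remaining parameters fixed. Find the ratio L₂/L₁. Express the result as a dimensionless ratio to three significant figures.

L₂/L₁ = 0.240

For a toroid, L ∝ μᵣN²A/R.
L₂/L₁ = (1.2) × (5)^-1 = 0.240.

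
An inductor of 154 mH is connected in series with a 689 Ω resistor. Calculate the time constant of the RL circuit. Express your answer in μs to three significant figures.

τ ≈ 224 μs

τ = L/R = (0.154 H)/(689 Ω) = 2.235×10^-4 s.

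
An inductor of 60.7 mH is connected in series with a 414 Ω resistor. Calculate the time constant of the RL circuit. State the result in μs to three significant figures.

τ = L/R = (6.070×10^-2 H)/(414 Ω) = 1.466×10^-4 s.

τ ≈ 147 μs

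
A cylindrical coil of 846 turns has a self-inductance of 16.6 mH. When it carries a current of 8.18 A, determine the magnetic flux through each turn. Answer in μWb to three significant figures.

From L = NΦ_B/I, the flux per turn is Φ_B = LI/N.
Φ_B = (1.660×10^-2 H)(8.18 A)/846 = 1.605×10^-4 Wb.

Φ_B ≈ 161 μWb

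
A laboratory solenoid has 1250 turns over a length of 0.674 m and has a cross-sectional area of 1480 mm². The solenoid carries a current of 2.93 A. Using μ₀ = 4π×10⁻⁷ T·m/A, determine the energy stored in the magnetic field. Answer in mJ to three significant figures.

A = 1480 mm² = 1.480×10^-3 m².
L = μ₀N²A/ℓ = (4π×10⁻⁷)(1250)²(1.480×10^-3)/(0.674) = 4.312×10^-3 H.
U = ½LI² = ½(4.312×10^-3)(2.93)² = 1.851×10^-2 J.

U ≈ 18.5 mJ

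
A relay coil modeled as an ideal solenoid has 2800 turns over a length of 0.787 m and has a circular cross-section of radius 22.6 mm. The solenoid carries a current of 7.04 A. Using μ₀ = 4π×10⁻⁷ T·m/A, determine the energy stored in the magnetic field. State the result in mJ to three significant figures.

A = πr² = π(2.260×10^-2 m)² = 1.6046×10^-3 m².
L = μ₀N²A/ℓ = (4π×10⁻⁷)(2800)²(1.6046×10^-3)/(0.787) = 2.009×10^-2 H.
U = ½LI² = ½(2.009×10^-2)(7.04)² = 0.4978 J.

U ≈ 498 mJ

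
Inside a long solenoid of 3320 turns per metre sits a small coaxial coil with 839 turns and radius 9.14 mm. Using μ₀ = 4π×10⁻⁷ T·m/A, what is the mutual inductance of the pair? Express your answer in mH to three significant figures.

M ≈ 0.919 mH

The outer solenoid produces a uniform field B₁ = μ₀n₁I₁ across the inner coil,
so the flux linkage is N₂Φ = N₂B₁A₂ = μ₀n₁N₂A₂·I₁, giving M = μ₀n₁N₂A₂.
A₂ = πr² = π(9.140×10^-3 m)² = 2.624×10^-4 m².
M = (4π×10⁻⁷)(3320)(839)(2.624×10^-4) = 9.187×10^-4 H.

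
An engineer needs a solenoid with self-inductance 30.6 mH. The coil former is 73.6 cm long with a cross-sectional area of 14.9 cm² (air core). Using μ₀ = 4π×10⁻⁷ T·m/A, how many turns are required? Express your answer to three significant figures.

A = 14.9 cm² = 1.490×10^-3 m².
From L = μ₀N²A/ℓ, N = √(Lℓ / (μ₀A)).
N = √[(3.060×10^-2)(0.736) / ((4π×10⁻⁷)×1.490×10^-3)] = √(1.203×10^7) ≈ 3468.2.

N ≈ 3470 turns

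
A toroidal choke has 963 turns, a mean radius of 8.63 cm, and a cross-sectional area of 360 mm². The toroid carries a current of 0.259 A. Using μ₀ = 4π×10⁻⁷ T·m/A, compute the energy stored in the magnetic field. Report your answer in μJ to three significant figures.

U ≈ 26.0 μJ

L = μ₀N²A/(2πR) = (4π×10⁻⁷)(963)²(3.600×10^-4)/(2π×8.630×10^-2) = 7.737×10^-4 H.
U = ½LI² = ½(7.737×10^-4)(0.259)² = 2.595×10^-5 J.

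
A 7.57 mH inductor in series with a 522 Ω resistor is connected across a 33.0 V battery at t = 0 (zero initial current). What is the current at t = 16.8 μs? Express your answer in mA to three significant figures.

τ = L/R = 7.570×10^-3/522 = 1.450×10^-5 s; final current I_∞ = ε/R = 33.0/522 = 6.322×10^-2 A.
I(t) = I_∞(1 − e^(−t/τ)) with t/τ = 1.158.
I = (6.322×10^-2)(1 − e^(−1.158)) = 4.337×10^-2 A.

I ≈ 43.4 mA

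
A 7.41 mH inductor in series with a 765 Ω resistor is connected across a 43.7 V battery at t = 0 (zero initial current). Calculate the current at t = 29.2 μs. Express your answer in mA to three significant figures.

τ = L/R = 7.410×10^-3/765 = 9.686×10^-6 s; final current I_∞ = ε/R = 43.7/765 = 5.712×10^-2 A.
I(t) = I_∞(1 − e^(−t/τ)) with t/τ = 3.015.
I = (5.712×10^-2)(1 − e^(−3.015)) = 5.432×10^-2 A.

I ≈ 54.3 mA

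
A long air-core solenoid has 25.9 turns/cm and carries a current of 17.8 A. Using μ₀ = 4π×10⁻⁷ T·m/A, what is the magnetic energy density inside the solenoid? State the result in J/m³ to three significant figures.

u ≈ 1340 J/m³

B = μ₀nI = (4π×10⁻⁷)(2.590×10^3)(17.8) = 5.793×10^-2 T.
u = B²/(2μ₀) = (5.793×10^-2)²/(2×4π×10⁻⁷) = 1.335×10^3 J/m³.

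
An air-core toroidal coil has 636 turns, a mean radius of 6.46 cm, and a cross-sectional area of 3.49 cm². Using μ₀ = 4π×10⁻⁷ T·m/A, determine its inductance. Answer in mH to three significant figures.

For a thin toroid, L = μ₀N²A/(2πR).
L = (4π×10⁻⁷)(636)²(3.490×10^-4) / (2π×6.460×10^-2 m) = 4.371×10^-4 H.

L ≈ 0.437 mH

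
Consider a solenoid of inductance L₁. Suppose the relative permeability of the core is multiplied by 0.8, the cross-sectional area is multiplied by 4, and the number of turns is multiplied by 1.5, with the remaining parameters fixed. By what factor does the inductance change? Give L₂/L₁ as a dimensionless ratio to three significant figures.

L₂/L₁ = 7.20

For a solenoid, L ∝ μᵣN²A/ℓ.
L₂/L₁ = (0.8) × (4) × (1.5)^2 = 7.20.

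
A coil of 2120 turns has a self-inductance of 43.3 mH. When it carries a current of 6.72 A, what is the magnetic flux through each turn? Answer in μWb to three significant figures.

From L = NΦ_B/I, the flux per turn is Φ_B = LI/N.
Φ_B = (4.330×10^-2 H)(6.72 A)/2120 = 1.373×10^-4 Wb.

Φ_B ≈ 137 μWb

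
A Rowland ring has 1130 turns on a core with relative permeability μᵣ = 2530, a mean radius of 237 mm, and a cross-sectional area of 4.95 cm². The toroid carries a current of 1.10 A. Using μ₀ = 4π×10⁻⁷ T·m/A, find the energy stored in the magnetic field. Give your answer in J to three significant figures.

U ≈ 0.816 J

L = μ₀μᵣN²A/(2πR) = (4π×10⁻⁷)(2530)(1130)²(4.950×10^-4)/(2π×0.237) = 1.349 H.
U = ½LI² = ½(1.349)(1.10)² = 0.8164 J.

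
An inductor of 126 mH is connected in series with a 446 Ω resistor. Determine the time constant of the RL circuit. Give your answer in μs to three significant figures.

τ ≈ 283 μs

τ = L/R = (0.126 H)/(446 Ω) = 2.825×10^-4 s.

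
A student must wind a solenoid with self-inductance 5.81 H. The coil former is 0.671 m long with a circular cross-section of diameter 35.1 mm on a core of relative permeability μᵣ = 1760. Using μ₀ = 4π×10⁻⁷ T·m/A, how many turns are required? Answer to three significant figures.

N ≈ 1350 turns

A = π(d/2)² = π(1.755×10^-2 m)² = 9.676×10^-4 m².
From L = μ₀μᵣN²A/ℓ, N = √(Lℓ / (μ₀μᵣA)).
N = √[(5.81)(0.671) / ((4π×10⁻⁷)(1760)×9.676×10^-4)] = √(1.822×10^6) ≈ 1349.7.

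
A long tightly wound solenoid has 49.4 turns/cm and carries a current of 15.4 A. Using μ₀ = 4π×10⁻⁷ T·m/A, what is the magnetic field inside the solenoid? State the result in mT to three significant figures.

Inside a long solenoid, B = μ₀nI.
B = (4π×10⁻⁷)(4.940×10^3 m⁻¹)(15.4 A) = 9.560×10^-2 T.

B ≈ 95.6 mT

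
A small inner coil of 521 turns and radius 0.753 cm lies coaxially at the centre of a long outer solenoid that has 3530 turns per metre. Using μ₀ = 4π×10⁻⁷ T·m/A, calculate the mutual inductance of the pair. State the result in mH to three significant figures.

The outer solenoid produces a uniform field B₁ = μ₀n₁I₁ across the inner coil,
so the flux linkage is N₂Φ = N₂B₁A₂ = μ₀n₁N₂A₂·I₁, giving M = μ₀n₁N₂A₂.
A₂ = πr² = π(7.530×10^-3 m)² = 1.781×10^-4 m².
M = (4π×10⁻⁷)(3530)(521)(1.781×10^-4) = 4.117×10^-4 H.

M ≈ 0.412 mH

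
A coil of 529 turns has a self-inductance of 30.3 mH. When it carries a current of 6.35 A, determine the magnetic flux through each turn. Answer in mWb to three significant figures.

From L = NΦ_B/I, the flux per turn is Φ_B = LI/N.
Φ_B = (3.030×10^-2 H)(6.35 A)/529 = 3.637×10^-4 Wb.

Φ_B ≈ 0.364 mWb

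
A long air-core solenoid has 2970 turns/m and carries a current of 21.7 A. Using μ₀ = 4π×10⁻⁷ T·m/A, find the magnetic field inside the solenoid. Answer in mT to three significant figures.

Inside a long solenoid, B = μ₀nI.
B = (4π×10⁻⁷)(2.970×10^3 m⁻¹)(21.7 A) = 8.099×10^-2 T.

B ≈ 81.0 mT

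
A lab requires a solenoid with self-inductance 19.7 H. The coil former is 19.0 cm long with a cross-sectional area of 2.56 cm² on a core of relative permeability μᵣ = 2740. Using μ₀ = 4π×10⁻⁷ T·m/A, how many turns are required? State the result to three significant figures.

A = 2.56 cm² = 2.560×10^-4 m².
From L = μ₀μᵣN²A/ℓ, N = √(Lℓ / (μ₀μᵣA)).
N = √[(19.7)(0.19) / ((4π×10⁻⁷)(2740)×2.560×10^-4)] = √(4.246×10^6) ≈ 2060.7.

N ≈ 2060 turns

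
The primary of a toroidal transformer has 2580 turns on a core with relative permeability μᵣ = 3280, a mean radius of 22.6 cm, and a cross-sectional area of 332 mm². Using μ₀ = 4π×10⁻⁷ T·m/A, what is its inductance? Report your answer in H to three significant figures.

L ≈ 6.41 H

For a thin toroid, L = μ₀μᵣN²A/(2πR).
L = (4π×10⁻⁷)(3280)(2580)²(3.320×10^-4) / (2π×0.226 m) = 6.4146 H.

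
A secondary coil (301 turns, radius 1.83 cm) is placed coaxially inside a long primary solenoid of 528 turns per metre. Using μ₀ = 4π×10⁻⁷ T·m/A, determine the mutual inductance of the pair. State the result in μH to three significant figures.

The outer solenoid produces a uniform field B₁ = μ₀n₁I₁ across the inner coil,
so the flux linkage is N₂Φ = N₂B₁A₂ = μ₀n₁N₂A₂·I₁, giving M = μ₀n₁N₂A₂.
A₂ = πr² = π(1.830×10^-2 m)² = 1.052×10^-3 m².
M = (4π×10⁻⁷)(528)(301)(1.052×10^-3) = 2.101×10^-4 H.

M ≈ 210 μH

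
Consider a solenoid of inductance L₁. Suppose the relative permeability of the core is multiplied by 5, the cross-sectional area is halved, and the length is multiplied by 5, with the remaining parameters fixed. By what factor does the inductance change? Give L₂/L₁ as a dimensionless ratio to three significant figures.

For a solenoid, L ∝ μᵣN²A/ℓ.
L₂/L₁ = (5) × (0.5) × (5)^-1 = 0.500.

L₂/L₁ = 0.500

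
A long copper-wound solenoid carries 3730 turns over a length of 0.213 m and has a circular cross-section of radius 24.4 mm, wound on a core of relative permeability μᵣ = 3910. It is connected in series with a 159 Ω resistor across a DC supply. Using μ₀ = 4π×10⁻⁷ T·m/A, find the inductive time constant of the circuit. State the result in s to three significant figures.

τ ≈ 3.78 s

A = πr² = π(2.440×10^-2 m)² = 1.870×10^-3 m².
L = μ₀μᵣN²A/ℓ = (4π×10⁻⁷)(3910)(3730)²(1.870×10^-3)/(0.213) = 600.3 H.
τ = L/R = (600.3)/(159) = 3.775 s.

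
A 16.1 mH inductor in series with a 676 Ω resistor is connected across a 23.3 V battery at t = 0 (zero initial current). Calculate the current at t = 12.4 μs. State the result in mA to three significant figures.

I ≈ 14.0 mA

τ = L/R = 1.610×10^-2/676 = 2.382×10^-5 s; final current I_∞ = ε/R = 23.3/676 = 3.447×10^-2 A.
I(t) = I_∞(1 − e^(−t/τ)) with t/τ = 0.521.
I = (3.447×10^-2)(1 − e^(−0.521)) = 1.399×10^-2 A.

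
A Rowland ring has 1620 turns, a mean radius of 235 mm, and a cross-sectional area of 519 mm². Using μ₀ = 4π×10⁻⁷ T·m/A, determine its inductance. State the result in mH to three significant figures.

For a thin toroid, L = μ₀N²A/(2πR).
L = (4π×10⁻⁷)(1620)²(5.190×10^-4) / (2π×0.235 m) = 1.159×10^-3 H.

L ≈ 1.16 mH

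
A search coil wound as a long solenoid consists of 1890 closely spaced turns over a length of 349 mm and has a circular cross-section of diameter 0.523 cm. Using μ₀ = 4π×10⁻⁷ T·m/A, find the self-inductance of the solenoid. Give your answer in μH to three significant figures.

L ≈ 276 μH

A = π(d/2)² = π(2.615×10^-3 m)² = 2.148×10^-5 m².
For a long solenoid, L = μ₀N²A/ℓ.
L = (4π×10⁻⁷)(1890)²(2.148×10^-5)/(0.349 m) = 2.763×10^-4 H.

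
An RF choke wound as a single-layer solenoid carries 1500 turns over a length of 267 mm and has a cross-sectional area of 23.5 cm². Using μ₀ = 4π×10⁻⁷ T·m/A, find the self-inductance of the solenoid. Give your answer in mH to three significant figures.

L ≈ 24.9 mH

A = 23.5 cm² = 2.350×10^-3 m².
For a long solenoid, L = μ₀N²A/ℓ.
L = (4π×10⁻⁷)(1500)²(2.350×10^-3)/(0.267 m) = 2.489×10^-2 H.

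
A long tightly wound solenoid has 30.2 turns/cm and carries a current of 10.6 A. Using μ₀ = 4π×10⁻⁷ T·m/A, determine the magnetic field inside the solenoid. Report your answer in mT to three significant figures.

B ≈ 40.2 mT

Inside a long solenoid, B = μ₀nI.
B = (4π×10⁻⁷)(3.020×10^3 m⁻¹)(10.6 A) = 4.023×10^-2 T.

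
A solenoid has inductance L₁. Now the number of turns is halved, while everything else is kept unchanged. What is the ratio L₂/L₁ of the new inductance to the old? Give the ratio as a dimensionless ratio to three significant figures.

For a solenoid, L ∝ μᵣN²A/ℓ.
L₂/L₁ = (0.5)^2 = 0.250.

L₂/L₁ = 0.250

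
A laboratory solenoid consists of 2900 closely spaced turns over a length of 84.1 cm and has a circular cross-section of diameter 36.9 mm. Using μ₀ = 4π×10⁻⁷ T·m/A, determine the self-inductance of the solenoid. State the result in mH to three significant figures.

A = π(d/2)² = π(1.845×10^-2 m)² = 1.069×10^-3 m².
For a long solenoid, L = μ₀N²A/ℓ.
L = (4π×10⁻⁷)(2900)²(1.069×10^-3)/(0.841 m) = 1.344×10^-2 H.

L ≈ 13.4 mH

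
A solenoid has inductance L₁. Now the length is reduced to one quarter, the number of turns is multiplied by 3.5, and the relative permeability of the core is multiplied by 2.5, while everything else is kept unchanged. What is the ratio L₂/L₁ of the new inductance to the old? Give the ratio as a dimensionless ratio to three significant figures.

L₂/L₁ = 123

For a solenoid, L ∝ μᵣN²A/ℓ.
L₂/L₁ = (0.25)^-1 × (3.5)^2 × (2.5) = 123.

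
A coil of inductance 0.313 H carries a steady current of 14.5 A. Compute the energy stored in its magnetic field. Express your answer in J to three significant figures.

U ≈ 32.9 J

Stored magnetic energy: U = ½LI².
U = ½(0.313 H)(14.5 A)² = 32.9 J.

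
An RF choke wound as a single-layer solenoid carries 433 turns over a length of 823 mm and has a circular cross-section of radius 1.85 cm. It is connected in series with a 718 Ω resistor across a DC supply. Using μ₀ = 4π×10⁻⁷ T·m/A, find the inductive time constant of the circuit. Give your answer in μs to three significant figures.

A = πr² = π(1.850×10^-2 m)² = 1.075×10^-3 m².
L = μ₀N²A/ℓ = (4π×10⁻⁷)(433)²(1.075×10^-3)/(0.823) = 3.078×10^-4 H.
τ = L/R = (3.078×10^-4)/(718) = 4.287×10^-7 s.

τ ≈ 0.429 μs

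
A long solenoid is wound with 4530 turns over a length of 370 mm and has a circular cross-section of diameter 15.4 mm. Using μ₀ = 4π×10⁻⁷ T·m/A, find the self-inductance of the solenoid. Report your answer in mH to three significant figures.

A = π(d/2)² = π(7.700×10^-3 m)² = 1.863×10^-4 m².
For a long solenoid, L = μ₀N²A/ℓ.
L = (4π×10⁻⁷)(4530)²(1.863×10^-4)/(0.37 m) = 1.298×10^-2 H.

L ≈ 13.0 mH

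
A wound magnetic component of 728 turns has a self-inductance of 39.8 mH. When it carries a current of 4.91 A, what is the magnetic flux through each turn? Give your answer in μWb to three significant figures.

From L = NΦ_B/I, the flux per turn is Φ_B = LI/N.
Φ_B = (3.980×10^-2 H)(4.91 A)/728 = 2.684×10^-4 Wb.

Φ_B ≈ 268 μWb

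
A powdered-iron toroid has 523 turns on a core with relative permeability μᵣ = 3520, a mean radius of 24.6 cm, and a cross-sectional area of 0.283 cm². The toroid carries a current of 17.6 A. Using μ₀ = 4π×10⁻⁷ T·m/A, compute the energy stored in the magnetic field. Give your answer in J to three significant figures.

U ≈ 3.43 J

L = μ₀μᵣN²A/(2πR) = (4π×10⁻⁷)(3520)(523)²(2.830×10^-5)/(2π×0.246) = 2.215×10^-2 H.
U = ½LI² = ½(2.215×10^-2)(17.6)² = 3.431 J.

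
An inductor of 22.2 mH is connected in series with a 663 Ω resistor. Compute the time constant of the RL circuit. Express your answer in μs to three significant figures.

τ ≈ 33.5 μs

τ = L/R = (2.220×10^-2 H)/(663 Ω) = 3.348×10^-5 s.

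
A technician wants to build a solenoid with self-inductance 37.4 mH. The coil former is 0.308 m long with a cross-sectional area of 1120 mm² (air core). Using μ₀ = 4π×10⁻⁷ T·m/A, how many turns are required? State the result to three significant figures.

A = 1120 mm² = 1.120×10^-3 m².
From L = μ₀N²A/ℓ, N = √(Lℓ / (μ₀A)).
N = √[(3.740×10^-2)(0.308) / ((4π×10⁻⁷)×1.120×10^-3)] = √(8.1845×10^6) ≈ 2860.9.

N ≈ 2860 turns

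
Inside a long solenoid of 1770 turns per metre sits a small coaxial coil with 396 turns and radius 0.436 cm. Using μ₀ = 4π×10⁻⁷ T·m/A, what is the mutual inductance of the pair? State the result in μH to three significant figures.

M ≈ 52.6 μH

The outer solenoid produces a uniform field B₁ = μ₀n₁I₁ across the inner coil,
so the flux linkage is N₂Φ = N₂B₁A₂ = μ₀n₁N₂A₂·I₁, giving M = μ₀n₁N₂A₂.
A₂ = πr² = π(4.360×10^-3 m)² = 5.972×10^-5 m².
M = (4π×10⁻⁷)(1770)(396)(5.972×10^-5) = 5.260×10^-5 H.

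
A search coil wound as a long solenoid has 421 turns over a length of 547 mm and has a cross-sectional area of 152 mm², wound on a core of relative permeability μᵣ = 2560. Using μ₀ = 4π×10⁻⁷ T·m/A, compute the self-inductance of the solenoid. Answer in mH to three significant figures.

A = 152 mm² = 1.520×10^-4 m².
For a long solenoid, L = μ₀μᵣN²A/ℓ.
L = (4π×10⁻⁷)(2560)(421)²(1.520×10^-4)/(0.547 m) = 0.1584 H.

L ≈ 158 mH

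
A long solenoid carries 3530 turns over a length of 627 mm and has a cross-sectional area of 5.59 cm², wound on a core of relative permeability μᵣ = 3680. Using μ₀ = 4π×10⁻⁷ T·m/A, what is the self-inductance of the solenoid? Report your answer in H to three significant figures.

A = 5.59 cm² = 5.590×10^-4 m².
For a long solenoid, L = μ₀μᵣN²A/ℓ.
L = (4π×10⁻⁷)(3680)(3530)²(5.590×10^-4)/(0.627 m) = 51.37 H.

L ≈ 51.4 H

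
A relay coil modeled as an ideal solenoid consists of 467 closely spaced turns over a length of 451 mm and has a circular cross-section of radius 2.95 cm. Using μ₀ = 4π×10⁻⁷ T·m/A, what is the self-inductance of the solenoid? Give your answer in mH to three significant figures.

L ≈ 1.66 mH

A = πr² = π(2.950×10^-2 m)² = 2.734×10^-3 m².
For a long solenoid, L = μ₀N²A/ℓ.
L = (4π×10⁻⁷)(467)²(2.734×10^-3)/(0.451 m) = 1.661×10^-3 H.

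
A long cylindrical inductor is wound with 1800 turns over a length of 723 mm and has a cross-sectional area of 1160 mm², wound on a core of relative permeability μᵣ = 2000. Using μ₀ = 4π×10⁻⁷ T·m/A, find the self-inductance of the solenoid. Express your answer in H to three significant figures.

L ≈ 13.1 H

A = 1160 mm² = 1.160×10^-3 m².
For a long solenoid, L = μ₀μᵣN²A/ℓ.
L = (4π×10⁻⁷)(2000)(1800)²(1.160×10^-3)/(0.723 m) = 13.06 H.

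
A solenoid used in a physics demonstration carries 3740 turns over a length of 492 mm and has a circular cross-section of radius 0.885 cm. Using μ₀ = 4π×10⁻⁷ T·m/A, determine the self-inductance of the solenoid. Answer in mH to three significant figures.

A = πr² = π(8.850×10^-3 m)² = 2.461×10^-4 m².
For a long solenoid, L = μ₀N²A/ℓ.
L = (4π×10⁻⁷)(3740)²(2.461×10^-4)/(0.492 m) = 8.791×10^-3 H.

L ≈ 8.79 mH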